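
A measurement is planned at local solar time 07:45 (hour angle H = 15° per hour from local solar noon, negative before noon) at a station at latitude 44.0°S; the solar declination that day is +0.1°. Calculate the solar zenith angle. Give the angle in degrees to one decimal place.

Hour angle H = 15° × (7.75 − 12) = -63.75°.
cos θ_z = sin(-44.0°) sin(0.1°) + cos(-44.0°) cos(0.1°) cos(-63.75°) = -0.0012 + 0.3182 = 0.3170.
θ_z = arccos(0.3170) = 71.52°.

71.5°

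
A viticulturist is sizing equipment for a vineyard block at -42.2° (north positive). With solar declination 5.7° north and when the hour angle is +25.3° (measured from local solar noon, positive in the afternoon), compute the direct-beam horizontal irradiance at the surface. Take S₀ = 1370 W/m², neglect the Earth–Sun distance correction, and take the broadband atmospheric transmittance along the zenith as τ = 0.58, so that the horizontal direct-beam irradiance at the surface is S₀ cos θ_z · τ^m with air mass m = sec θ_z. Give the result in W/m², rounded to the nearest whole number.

cos θ_z = sin φ sin δ + cos φ cos δ cos H = (-0.6717)(0.0993) + (0.7408)(0.9951)(0.9041) = 0.5998.
Air mass m = 1/cos θ_z = 1/0.5998 = 1.667; τ^m = 0.58^1.667 = 0.4033.
Surface direct beam = 1370 × 0.5998 × 0.4033 = 331.40 W/m².

331 W/m²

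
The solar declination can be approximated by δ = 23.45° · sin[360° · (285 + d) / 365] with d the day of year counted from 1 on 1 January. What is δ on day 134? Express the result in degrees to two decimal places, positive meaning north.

360 × (285 + 134) / 365 = 413.260°; sin(413.260°) = 0.8014.
δ = 23.45 × 0.8014 = 18.793° ≈ +18.79°.

+18.79°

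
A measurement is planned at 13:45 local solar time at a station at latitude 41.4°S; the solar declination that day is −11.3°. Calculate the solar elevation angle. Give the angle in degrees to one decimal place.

52.1°

Hour angle H = 15° × (13.75 − 12) = 26.25°.
cos θ_z = sin φ sin δ + cos φ cos δ cos H = (-0.6613)(-0.1959) + (0.7501)(0.9806)(0.8969) = 0.7893.
θ_z = arccos(0.7893) = 37.88°, so the elevation is 90° − 37.88° = 52.12°.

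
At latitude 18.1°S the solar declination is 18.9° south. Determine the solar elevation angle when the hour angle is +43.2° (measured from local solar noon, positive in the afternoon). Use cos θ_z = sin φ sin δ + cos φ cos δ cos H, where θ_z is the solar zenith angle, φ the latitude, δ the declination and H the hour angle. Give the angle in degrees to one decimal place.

49.1°

cos θ_z = sin φ sin δ + cos φ cos δ cos H = (-0.3107)(-0.3239) + (0.9505)(0.9461)(0.7290) = 0.7562.
θ_z = arccos(0.7562) = 40.87°, so the elevation is 90° − 40.87° = 49.13°.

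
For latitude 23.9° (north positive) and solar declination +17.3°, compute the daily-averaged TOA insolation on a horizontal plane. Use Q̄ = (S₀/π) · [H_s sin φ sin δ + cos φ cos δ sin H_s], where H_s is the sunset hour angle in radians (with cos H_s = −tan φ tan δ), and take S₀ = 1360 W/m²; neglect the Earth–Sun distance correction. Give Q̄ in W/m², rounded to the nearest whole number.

463 W/m²

−tan φ tan δ = −(0.4431)(0.3115) = -0.1380; H_s = arccos(-0.1380) = 97.93°. In radians, H_s = 1.7092.
H_s sin φ sin δ = 1.7092 × 0.4051 × 0.2974 = 0.2059.
cos φ cos δ sin H_s = 0.9143 × 0.9548 × 0.9904 = 0.8646.
Q̄ = (1360/π) × (0.2059 + 0.8646) = 432.90 × 1.0705 = 463.42 W/m².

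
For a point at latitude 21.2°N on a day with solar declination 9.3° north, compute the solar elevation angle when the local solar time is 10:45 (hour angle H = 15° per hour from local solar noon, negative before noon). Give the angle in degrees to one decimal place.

Hour angle H = 15° × (10.75 − 12) = -18.75°.
With φ = 21.2°, δ = 9.3°, H = -18.75°: sin φ sin δ = 0.0584, cos φ cos δ cos H = 0.8712, so cos θ_z = 0.9296.
θ_z = arccos(0.9296) = 21.63°, so the elevation is 90° − 21.63° = 68.37°.

68.4°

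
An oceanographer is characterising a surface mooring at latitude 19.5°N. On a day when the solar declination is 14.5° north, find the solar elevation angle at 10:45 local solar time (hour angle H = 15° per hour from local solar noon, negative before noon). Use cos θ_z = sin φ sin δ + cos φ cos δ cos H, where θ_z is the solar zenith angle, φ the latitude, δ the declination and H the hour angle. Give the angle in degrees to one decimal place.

Hour angle H = 15° × (10.75 − 12) = -18.75°.
With φ = 19.5°, δ = 14.5°, H = -18.75°: sin φ sin δ = 0.0836, cos φ cos δ cos H = 0.8642, so cos θ_z = 0.9478.
θ_z = arccos(0.9478) = 18.59°, so the elevation is 90° − 18.59° = 71.41°.

71.4°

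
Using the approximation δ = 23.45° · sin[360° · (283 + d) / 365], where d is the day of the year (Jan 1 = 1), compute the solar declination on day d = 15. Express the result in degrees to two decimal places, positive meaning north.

-21.44°

360 × (283 + 15) / 365 = 293.918°; sin(293.918°) = -0.9141.
δ = 23.45 × -0.9141 = -21.436° ≈ -21.44°.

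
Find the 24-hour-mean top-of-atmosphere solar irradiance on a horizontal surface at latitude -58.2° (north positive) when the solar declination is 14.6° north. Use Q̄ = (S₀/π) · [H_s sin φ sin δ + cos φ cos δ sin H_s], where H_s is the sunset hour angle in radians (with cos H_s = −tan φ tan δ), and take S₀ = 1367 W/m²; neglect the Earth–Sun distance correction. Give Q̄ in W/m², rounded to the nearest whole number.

cos H_s = −tan(-58.2°) · tan(14.6°) = 0.4201, so H_s = arccos(0.4201) = 65.16°. In radians, H_s = 1.1373.
H_s sin φ sin δ = 1.1373 × -0.8499 × 0.2521 = -0.2437.
cos φ cos δ sin H_s = 0.5270 × 0.9677 × 0.9075 = 0.4628.
Q̄ = (1367/π) × (-0.2437 + 0.4628) = 435.13 × 0.2191 = 95.34 W/m².

95 W/m²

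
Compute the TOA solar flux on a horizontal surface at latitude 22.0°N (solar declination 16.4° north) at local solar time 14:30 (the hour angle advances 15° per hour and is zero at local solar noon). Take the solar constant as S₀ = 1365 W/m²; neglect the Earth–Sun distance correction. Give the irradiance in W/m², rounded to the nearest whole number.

Hour angle H = 15° × (14.5 − 12) = 37.50°.
cos θ_z = sin φ sin δ + cos φ cos δ cos H = (0.3746)(0.2823) + (0.9272)(0.9593)(0.7934) = 0.8114.
Top-of-atmosphere irradiance = S₀ cos θ_z = 1365 × 0.8114 = 1107.56 W/m².

1108 W/m²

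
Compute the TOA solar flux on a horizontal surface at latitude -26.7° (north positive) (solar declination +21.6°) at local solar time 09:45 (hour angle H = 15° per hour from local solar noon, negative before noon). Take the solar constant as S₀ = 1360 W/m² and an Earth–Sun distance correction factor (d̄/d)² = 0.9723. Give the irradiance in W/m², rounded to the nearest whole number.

Hour angle H = 15° × (9.75 − 12) = -33.75°.
cos θ_z = sin φ sin δ + cos φ cos δ cos H = (-0.4493)(0.3681) + (0.8934)(0.9298)(0.8315) = 0.5253.
Top-of-atmosphere irradiance = S₀ (d̄/d)² cos θ_z = 1360 × 0.9723 × 0.5253 = 694.62 W/m².

695 W/m²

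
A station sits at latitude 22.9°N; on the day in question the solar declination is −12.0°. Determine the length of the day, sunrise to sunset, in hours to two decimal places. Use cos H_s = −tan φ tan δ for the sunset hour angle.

−tan φ tan δ = −(0.4224)(-0.2126) = 0.0898; H_s = arccos(0.0898) = 84.85°.
Day length = 2 H_s / 15° h⁻¹ = 169.70° / 15 = 11.313 h.

11.31 hours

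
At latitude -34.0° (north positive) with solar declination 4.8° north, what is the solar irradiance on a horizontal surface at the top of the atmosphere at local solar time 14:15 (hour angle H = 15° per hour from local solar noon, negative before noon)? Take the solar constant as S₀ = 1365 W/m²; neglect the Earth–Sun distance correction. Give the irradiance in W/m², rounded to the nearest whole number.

874 W/m²

Hour angle H = 15° × (14.25 − 12) = 33.75°.
With φ = -34.0°, δ = 4.8°, H = 33.75°: sin φ sin δ = -0.0468, cos φ cos δ cos H = 0.6869, so cos θ_z = 0.6401.
Top-of-atmosphere irradiance = S₀ cos θ_z = 1365 × 0.6401 = 873.74 W/m².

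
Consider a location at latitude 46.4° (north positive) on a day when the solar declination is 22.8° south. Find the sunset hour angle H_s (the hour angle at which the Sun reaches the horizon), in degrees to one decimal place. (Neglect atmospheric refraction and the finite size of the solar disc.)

63.8°

cos H_s = −tan(46.4°) · tan(-22.8°) = 0.4414, so H_s = arccos(0.4414) = 63.81°.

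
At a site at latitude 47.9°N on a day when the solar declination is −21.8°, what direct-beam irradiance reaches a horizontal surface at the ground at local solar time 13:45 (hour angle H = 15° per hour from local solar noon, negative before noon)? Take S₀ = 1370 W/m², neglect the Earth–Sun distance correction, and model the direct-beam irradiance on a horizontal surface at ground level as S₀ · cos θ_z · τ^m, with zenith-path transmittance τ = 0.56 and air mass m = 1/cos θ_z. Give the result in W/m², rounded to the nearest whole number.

Hour angle H = 15° × (13.75 − 12) = 26.25°.
cos θ_z = sin φ sin δ + cos φ cos δ cos H = (0.7420)(-0.3714) + (0.6704)(0.9285)(0.8969) = 0.2827.
Air mass m = 1/cos θ_z = 1/0.2827 = 3.537; τ^m = 0.56^3.537 = 0.1286.
Surface direct beam = 1370 × 0.2827 × 0.1286 = 49.81 W/m².

50 W/m²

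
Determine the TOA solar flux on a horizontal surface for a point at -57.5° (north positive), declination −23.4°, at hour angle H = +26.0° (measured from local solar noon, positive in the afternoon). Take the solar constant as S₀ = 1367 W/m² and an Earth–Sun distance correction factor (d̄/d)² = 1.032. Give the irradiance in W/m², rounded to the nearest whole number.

cos θ_z = sin φ sin δ + cos φ cos δ cos H = (-0.8434)(-0.3971) + (0.5373)(0.9178)(0.8988) = 0.7781.
Top-of-atmosphere irradiance = S₀ (d̄/d)² cos θ_z = 1367 × 1.032 × 0.7781 = 1097.70 W/m².

1098 W/m²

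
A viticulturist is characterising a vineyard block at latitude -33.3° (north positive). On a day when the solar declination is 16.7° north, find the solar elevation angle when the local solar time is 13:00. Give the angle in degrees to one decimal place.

38.0°

Hour angle H = 15° × (13 − 12) = 15.00°.
With φ = -33.3°, δ = 16.7°, H = 15.00°: sin φ sin δ = -0.1578, cos φ cos δ cos H = 0.7733, so cos θ_z = 0.6155.
θ_z = arccos(0.6155) = 52.01°, so the elevation is 90° − 52.01° = 37.99°.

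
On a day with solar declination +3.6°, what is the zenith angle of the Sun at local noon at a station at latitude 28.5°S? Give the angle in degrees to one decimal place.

At local solar noon the hour angle is zero, so the zenith angle is |φ − δ| = |-28.5° − (3.6°)| = 32.1°.

32.1°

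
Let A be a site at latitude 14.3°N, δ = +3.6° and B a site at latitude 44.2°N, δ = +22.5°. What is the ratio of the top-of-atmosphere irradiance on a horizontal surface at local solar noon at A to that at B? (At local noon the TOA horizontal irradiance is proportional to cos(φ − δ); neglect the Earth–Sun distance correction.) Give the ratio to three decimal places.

A: cos θ_z = cos(14.3° − (3.6°)) = 0.9826.
B: cos θ_z = cos(44.2° − (22.5°)) = 0.9291.
Ratio A/B = 0.9826 / 0.9291 = 1.0576.

1.058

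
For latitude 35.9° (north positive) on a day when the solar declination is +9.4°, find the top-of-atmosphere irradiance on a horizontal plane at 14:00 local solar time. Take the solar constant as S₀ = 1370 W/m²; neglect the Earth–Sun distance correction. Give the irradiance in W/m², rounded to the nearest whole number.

Hour angle H = 15° × (14 − 12) = 30.00°.
cos θ_z = sin(35.9°) sin(9.4°) + cos(35.9°) cos(9.4°) cos(30.00°) = 0.0958 + 0.6921 = 0.7879.
Top-of-atmosphere irradiance = S₀ cos θ_z = 1370 × 0.7879 = 1079.42 W/m².

1079 W/m²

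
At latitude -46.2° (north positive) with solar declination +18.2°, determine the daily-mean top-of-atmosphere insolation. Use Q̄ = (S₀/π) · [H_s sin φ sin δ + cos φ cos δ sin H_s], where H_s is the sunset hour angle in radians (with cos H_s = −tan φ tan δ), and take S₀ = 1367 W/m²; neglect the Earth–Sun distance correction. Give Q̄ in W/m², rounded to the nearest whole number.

149 W/m²

cos H_s = −tan(-46.2°) · tan(18.2°) = 0.3429, so H_s = arccos(0.3429) = 69.95°. In radians, H_s = 1.2209.
H_s sin φ sin δ = 1.2209 × -0.7218 × 0.3123 = -0.2752.
cos φ cos δ sin H_s = 0.6921 × 0.9500 × 0.9394 = 0.6177.
Q̄ = (1367/π) × (-0.2752 + 0.6177) = 435.13 × 0.3425 = 149.03 W/m².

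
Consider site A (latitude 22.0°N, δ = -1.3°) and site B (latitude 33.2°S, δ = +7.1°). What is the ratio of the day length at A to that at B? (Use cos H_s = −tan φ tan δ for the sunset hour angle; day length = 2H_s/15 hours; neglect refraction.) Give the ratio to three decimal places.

1.049

A: H_s = arccos(−tan 22.0° · tan -1.3°) = 89.47°, so 2H_s/15 = 11.9293 h.
B: H_s = arccos(−tan -33.2° · tan 7.1°) = 85.32°, so 2H_s/15 = 11.3760 h.
Ratio A/B = 11.9293 / 11.3760 = 1.0486.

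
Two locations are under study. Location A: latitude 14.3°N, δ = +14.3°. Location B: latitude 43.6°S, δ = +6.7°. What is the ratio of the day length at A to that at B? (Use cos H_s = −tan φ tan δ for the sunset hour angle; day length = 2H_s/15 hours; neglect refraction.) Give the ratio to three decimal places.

A: H_s = arccos(−tan 14.3° · tan 14.3°) = 93.73°, so 2H_s/15 = 12.4973 h.
B: H_s = arccos(−tan -43.6° · tan 6.7°) = 83.58°, so 2H_s/15 = 11.1440 h.
Ratio A/B = 12.4973 / 11.1440 = 1.1214.

1.121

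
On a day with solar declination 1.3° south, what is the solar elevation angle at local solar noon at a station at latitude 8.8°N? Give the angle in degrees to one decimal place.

79.9°

At local solar noon the hour angle is zero, so the elevation is 90° − |φ − δ| = 90° − |8.8° − (-1.3°)| = 90° − 10.1° = 79.9°.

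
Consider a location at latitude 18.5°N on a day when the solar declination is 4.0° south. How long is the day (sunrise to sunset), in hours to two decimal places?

11.82 hours

The sunset hour angle satisfies cos H_s = −tan φ tan δ = 0.0234, giving H_s = 88.66°.
Day length = 2 H_s / 15° h⁻¹ = 177.32° / 15 = 11.821 h.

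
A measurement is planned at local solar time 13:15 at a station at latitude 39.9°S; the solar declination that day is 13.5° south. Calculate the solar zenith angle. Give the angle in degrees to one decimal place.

Hour angle H = 15° × (13.25 − 12) = 18.75°.
With φ = -39.9°, δ = -13.5°, H = 18.75°: sin φ sin δ = 0.1497, cos φ cos δ cos H = 0.7064, so cos θ_z = 0.8561.
θ_z = arccos(0.8561) = 31.12°.

31.1°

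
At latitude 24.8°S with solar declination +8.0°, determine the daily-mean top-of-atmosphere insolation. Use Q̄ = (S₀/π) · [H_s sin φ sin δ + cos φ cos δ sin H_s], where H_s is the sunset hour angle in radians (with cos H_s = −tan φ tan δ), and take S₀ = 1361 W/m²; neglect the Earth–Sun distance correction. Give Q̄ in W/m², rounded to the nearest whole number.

The sunset hour angle satisfies cos H_s = −tan φ tan δ = 0.0649, giving H_s = 86.28°. In radians, H_s = 1.5059.
H_s sin φ sin δ = 1.5059 × -0.4195 × 0.1392 = -0.0879.
cos φ cos δ sin H_s = 0.9078 × 0.9903 × 0.9979 = 0.8971.
Q̄ = (1361/π) × (-0.0879 + 0.8971) = 433.22 × 0.8092 = 350.56 W/m².

351 W/m²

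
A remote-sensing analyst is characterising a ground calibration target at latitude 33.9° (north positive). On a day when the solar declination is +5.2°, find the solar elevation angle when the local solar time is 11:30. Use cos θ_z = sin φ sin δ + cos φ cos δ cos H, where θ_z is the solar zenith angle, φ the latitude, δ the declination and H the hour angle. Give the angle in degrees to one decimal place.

60.5°

Hour angle H = 15° × (11.5 − 12) = -7.50°.
cos θ_z = sin φ sin δ + cos φ cos δ cos H = (0.5577)(0.0906) + (0.8300)(0.9959)(0.9914) = 0.8700.
θ_z = arccos(0.8700) = 29.54°, so the elevation is 90° − 29.54° = 60.46°.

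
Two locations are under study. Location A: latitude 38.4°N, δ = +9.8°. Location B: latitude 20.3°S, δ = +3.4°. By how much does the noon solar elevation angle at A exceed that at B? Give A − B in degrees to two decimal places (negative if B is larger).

A: 90° − |38.4 − (9.8)| = 61.40°.
B: 90° − |-20.3 − (3.4)| = 66.30°.
A − B = 61.40 − 66.30 = -4.90°.

-4.90°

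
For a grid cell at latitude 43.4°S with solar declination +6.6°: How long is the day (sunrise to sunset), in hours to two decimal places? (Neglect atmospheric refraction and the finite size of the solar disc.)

The sunset hour angle satisfies cos H_s = −tan φ tan δ = 0.1094, giving H_s = 83.72°.
Day length = 2 H_s / 15° h⁻¹ = 167.44° / 15 = 11.163 h.

11.16 hours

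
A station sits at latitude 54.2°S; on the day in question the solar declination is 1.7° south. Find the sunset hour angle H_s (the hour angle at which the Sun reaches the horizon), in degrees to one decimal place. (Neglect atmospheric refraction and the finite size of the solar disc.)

92.4°

cos H_s = −tan(-54.2°) · tan(-1.7°) = -0.0412, so H_s = arccos(-0.0412) = 92.36°.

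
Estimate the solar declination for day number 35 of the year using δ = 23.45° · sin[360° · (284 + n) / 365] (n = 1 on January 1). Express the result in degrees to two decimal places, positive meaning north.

360 × (284 + 35) / 365 = 314.630°; sin(314.630°) = -0.7117.
δ = 23.45 × -0.7117 = -16.689° ≈ -16.69°.

-16.69°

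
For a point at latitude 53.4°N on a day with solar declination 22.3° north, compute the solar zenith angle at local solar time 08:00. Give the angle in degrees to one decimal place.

Hour angle H = 15° × (8 − 12) = -60.00°.
cos θ_z = sin(53.4°) sin(22.3°) + cos(53.4°) cos(22.3°) cos(-60.00°) = 0.3046 + 0.2758 = 0.5804.
θ_z = arccos(0.5804) = 54.52°.

54.5°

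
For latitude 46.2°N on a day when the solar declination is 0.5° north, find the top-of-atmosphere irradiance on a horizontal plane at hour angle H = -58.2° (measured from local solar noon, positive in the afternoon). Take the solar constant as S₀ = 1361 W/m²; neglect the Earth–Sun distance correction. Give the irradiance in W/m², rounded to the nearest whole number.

With φ = 46.2°, δ = 0.5°, H = -58.20°: sin φ sin δ = 0.0063, cos φ cos δ cos H = 0.3647, so cos θ_z = 0.3710.
Top-of-atmosphere irradiance = S₀ cos θ_z = 1361 × 0.3710 = 504.93 W/m².

505 W/m²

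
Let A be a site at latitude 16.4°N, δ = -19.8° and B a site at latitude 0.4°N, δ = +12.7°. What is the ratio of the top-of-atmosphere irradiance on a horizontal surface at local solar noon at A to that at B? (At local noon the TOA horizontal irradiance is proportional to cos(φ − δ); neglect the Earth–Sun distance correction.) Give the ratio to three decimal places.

A: cos θ_z = cos(16.4° − (-19.8°)) = 0.8070.
B: cos θ_z = cos(0.4° − (12.7°)) = 0.9770.
Ratio A/B = 0.8070 / 0.9770 = 0.8260.

0.826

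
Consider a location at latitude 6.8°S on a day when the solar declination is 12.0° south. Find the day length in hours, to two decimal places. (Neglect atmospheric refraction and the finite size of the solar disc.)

The sunset hour angle satisfies cos H_s = −tan φ tan δ = -0.0253, giving H_s = 91.45°.
Day length = 2 H_s / 15° h⁻¹ = 182.90° / 15 = 12.193 h.

12.19 hours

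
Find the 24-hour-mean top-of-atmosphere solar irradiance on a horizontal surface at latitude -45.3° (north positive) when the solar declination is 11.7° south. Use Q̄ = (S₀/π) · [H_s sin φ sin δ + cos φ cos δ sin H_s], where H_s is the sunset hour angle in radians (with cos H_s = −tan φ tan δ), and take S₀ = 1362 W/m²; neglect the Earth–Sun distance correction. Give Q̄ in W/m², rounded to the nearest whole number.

403 W/m²

The sunset hour angle satisfies cos H_s = −tan φ tan δ = -0.2093, giving H_s = 102.08°. In radians, H_s = 1.7816.
H_s sin φ sin δ = 1.7816 × -0.7108 × -0.2028 = 0.2568.
cos φ cos δ sin H_s = 0.7034 × 0.9792 × 0.9779 = 0.6735.
Q̄ = (1362/π) × (0.2568 + 0.6735) = 433.54 × 0.9303 = 403.32 W/m².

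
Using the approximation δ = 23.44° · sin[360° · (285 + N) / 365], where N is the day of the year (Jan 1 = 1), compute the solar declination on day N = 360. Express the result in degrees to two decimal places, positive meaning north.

-23.30°

360 × (285 + 360) / 365 = 636.164°; sin(636.164°) = -0.9942.
δ = 23.44 × -0.9942 = -23.304° ≈ -23.30°.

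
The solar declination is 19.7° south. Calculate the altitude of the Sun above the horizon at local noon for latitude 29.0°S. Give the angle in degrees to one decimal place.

At local solar noon the hour angle is zero, so the elevation is 90° − |φ − δ| = 90° − |-29.0° − (-19.7°)| = 90° − 9.3° = 80.7°.

80.7°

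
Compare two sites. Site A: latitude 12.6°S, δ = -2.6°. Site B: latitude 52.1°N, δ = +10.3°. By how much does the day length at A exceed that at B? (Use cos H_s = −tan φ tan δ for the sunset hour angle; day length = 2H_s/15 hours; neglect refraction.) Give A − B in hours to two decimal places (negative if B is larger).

A: H_s = arccos(−tan -12.6° · tan -2.6°) = 90.58°, so 2H_s/15 = 12.0773 h.
B: H_s = arccos(−tan 52.1° · tan 10.3°) = 103.50°, so 2H_s/15 = 13.8000 h.
A − B = 12.0773 − 13.8000 = -1.7227 h.

-1.72 h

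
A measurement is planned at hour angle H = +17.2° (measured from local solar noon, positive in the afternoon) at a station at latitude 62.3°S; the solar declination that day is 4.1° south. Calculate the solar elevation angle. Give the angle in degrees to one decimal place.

30.4°

cos θ_z = sin(-62.3°) sin(-4.1°) + cos(-62.3°) cos(-4.1°) cos(17.20°) = 0.0633 + 0.4429 = 0.5062.
θ_z = arccos(0.5062) = 59.59°, so the elevation is 90° − 59.59° = 30.41°.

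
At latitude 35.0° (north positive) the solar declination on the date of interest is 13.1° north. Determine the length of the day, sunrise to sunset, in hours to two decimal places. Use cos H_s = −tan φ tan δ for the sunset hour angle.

13.25 hours

cos H_s = −tan(35.0°) · tan(13.1°) = -0.1629, so H_s = arccos(-0.1629) = 99.38°.
Day length = 2 H_s / 15° h⁻¹ = 198.76° / 15 = 13.251 h.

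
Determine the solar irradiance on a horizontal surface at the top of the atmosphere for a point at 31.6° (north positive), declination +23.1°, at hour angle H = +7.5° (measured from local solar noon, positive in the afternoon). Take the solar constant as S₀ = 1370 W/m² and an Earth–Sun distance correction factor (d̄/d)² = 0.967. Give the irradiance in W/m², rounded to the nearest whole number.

1301 W/m²

cos θ_z = sin(31.6°) sin(23.1°) + cos(31.6°) cos(23.1°) cos(7.50°) = 0.2056 + 0.7767 = 0.9823.
Top-of-atmosphere irradiance = S₀ (d̄/d)² cos θ_z = 1370 × 0.967 × 0.9823 = 1301.34 W/m².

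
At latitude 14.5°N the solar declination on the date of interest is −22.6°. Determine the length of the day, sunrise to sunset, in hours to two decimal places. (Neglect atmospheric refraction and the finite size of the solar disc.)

11.18 hours

−tan φ tan δ = −(0.2586)(-0.4163) = 0.1077; H_s = arccos(0.1077) = 83.82°.
Day length = 2 H_s / 15° h⁻¹ = 167.64° / 15 = 11.176 h.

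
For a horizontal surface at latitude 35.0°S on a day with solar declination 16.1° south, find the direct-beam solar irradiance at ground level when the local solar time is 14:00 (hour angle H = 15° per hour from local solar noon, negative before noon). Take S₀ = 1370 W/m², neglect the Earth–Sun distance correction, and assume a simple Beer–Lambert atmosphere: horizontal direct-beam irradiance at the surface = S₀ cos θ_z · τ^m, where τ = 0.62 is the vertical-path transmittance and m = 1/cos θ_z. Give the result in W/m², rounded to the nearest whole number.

Hour angle H = 15° × (14 − 12) = 30.00°.
cos θ_z = sin(-35.0°) sin(-16.1°) + cos(-35.0°) cos(-16.1°) cos(30.00°) = 0.1591 + 0.6816 = 0.8407.
Air mass m = 1/cos θ_z = 1/0.8407 = 1.189; τ^m = 0.62^1.189 = 0.5664.
Surface direct beam = 1370 × 0.8407 × 0.5664 = 652.36 W/m².

652 W/m²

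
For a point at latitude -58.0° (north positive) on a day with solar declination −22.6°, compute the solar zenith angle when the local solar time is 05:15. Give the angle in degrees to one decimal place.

76.7°

Hour angle H = 15° × (5.25 − 12) = -101.25°.
With φ = -58.0°, δ = -22.6°, H = -101.25°: sin φ sin δ = 0.3259, cos φ cos δ cos H = -0.0954, so cos θ_z = 0.2305.
θ_z = arccos(0.2305) = 76.67°.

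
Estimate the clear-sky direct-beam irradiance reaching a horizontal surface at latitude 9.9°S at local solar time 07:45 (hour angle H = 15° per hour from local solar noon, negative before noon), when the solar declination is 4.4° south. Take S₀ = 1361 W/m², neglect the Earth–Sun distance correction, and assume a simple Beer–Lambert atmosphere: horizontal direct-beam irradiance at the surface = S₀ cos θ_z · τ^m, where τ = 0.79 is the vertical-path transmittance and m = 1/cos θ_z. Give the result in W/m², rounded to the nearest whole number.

Hour angle H = 15° × (7.75 − 12) = -63.75°.
cos θ_z = sin φ sin δ + cos φ cos δ cos H = (-0.1719)(-0.0767) + (0.9851)(0.9971)(0.4423) = 0.4476.
Air mass m = 1/cos θ_z = 1/0.4476 = 2.234; τ^m = 0.79^2.234 = 0.5906.
Surface direct beam = 1361 × 0.4476 × 0.5906 = 359.78 W/m².

360 W/m²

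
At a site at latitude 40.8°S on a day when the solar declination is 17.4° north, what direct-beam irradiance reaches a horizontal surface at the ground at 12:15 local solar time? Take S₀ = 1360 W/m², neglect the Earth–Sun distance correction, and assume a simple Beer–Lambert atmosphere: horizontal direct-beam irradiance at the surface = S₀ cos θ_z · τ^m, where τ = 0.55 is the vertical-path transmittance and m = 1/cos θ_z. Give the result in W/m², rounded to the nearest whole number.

Hour angle H = 15° × (12.25 − 12) = 3.75°.
cos θ_z = sin φ sin δ + cos φ cos δ cos H = (-0.6534)(0.2990) + (0.7570)(0.9542)(0.9979) = 0.5254.
Air mass m = 1/cos θ_z = 1/0.5254 = 1.903; τ^m = 0.55^1.903 = 0.3206.
Surface direct beam = 1360 × 0.5254 × 0.3206 = 229.08 W/m².

229 W/m²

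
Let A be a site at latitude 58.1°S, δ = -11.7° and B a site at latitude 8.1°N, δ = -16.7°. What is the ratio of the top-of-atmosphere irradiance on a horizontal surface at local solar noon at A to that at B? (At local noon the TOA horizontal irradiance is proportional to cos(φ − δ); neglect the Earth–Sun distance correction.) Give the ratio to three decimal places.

0.760

A: cos θ_z = cos(-58.1° − (-11.7°)) = 0.6896.
B: cos θ_z = cos(8.1° − (-16.7°)) = 0.9078.
Ratio A/B = 0.6896 / 0.9078 = 0.7596.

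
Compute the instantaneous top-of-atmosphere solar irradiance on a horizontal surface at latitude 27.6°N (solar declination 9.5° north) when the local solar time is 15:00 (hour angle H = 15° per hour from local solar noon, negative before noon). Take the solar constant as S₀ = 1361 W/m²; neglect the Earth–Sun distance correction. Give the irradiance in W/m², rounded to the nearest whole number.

Hour angle H = 15° × (15 − 12) = 45.00°.
With φ = 27.6°, δ = 9.5°, H = 45.00°: sin φ sin δ = 0.0765, cos φ cos δ cos H = 0.6180, so cos θ_z = 0.6945.
Top-of-atmosphere irradiance = S₀ cos θ_z = 1361 × 0.6945 = 945.21 W/m².

945 W/m²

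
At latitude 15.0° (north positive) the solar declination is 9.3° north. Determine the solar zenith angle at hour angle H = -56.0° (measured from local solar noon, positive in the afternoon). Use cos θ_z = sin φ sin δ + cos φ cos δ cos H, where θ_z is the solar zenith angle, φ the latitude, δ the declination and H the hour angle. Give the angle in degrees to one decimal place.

54.9°

cos θ_z = sin(15.0°) sin(9.3°) + cos(15.0°) cos(9.3°) cos(-56.00°) = 0.0418 + 0.5330 = 0.5748.
θ_z = arccos(0.5748) = 54.91°.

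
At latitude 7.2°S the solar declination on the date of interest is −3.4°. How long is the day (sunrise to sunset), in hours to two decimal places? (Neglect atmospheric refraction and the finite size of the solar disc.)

12.06 hours

cos H_s = −tan(-7.2°) · tan(-3.4°) = -0.0075, so H_s = arccos(-0.0075) = 90.43°.
Day length = 2 H_s / 15° h⁻¹ = 180.86° / 15 = 12.057 h.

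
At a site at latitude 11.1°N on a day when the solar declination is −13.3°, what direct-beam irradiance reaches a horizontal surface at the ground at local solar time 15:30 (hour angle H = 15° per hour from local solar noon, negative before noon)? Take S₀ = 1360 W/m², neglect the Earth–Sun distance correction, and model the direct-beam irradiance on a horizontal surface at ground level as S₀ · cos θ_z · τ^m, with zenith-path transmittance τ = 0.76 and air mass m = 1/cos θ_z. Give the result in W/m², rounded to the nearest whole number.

438 W/m²

Hour angle H = 15° × (15.5 − 12) = 52.50°.
With φ = 11.1°, δ = -13.3°, H = 52.50°: sin φ sin δ = -0.0443, cos φ cos δ cos H = 0.5814, so cos θ_z = 0.5371.
Air mass m = 1/cos θ_z = 1/0.5371 = 1.862; τ^m = 0.76^1.862 = 0.5999.
Surface direct beam = 1360 × 0.5371 × 0.5999 = 438.20 W/m².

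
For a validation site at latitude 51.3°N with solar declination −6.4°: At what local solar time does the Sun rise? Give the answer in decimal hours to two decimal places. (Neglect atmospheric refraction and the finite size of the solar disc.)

6.54 h

The sunset hour angle satisfies cos H_s = −tan φ tan δ = 0.1400, giving H_s = 81.95°.
Sunrise is at 12 − H_s/15 = 12 − 5.463 = 6.537 h local solar time.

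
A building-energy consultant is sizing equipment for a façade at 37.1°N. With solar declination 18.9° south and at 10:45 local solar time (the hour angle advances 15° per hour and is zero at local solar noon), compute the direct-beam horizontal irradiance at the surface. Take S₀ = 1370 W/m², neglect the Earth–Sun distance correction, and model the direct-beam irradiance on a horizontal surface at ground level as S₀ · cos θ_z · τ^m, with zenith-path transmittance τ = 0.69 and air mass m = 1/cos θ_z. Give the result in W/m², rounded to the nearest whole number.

348 W/m²

Hour angle H = 15° × (10.75 − 12) = -18.75°.
With φ = 37.1°, δ = -18.9°, H = -18.75°: sin φ sin δ = -0.1954, cos φ cos δ cos H = 0.7145, so cos θ_z = 0.5191.
Air mass m = 1/cos θ_z = 1/0.5191 = 1.926; τ^m = 0.69^1.926 = 0.4894.
Surface direct beam = 1370 × 0.5191 × 0.4894 = 348.05 W/m².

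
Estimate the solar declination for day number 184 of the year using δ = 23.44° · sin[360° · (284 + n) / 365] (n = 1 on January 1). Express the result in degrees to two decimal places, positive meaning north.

360 × (284 + 184) / 365 = 461.589°; sin(461.589°) = 0.9796.
δ = 23.44 × 0.9796 = 22.962° ≈ +22.96°.

+22.96°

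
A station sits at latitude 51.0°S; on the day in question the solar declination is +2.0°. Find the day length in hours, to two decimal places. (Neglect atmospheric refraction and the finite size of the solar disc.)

11.67 hours

The sunset hour angle satisfies cos H_s = −tan φ tan δ = 0.0431, giving H_s = 87.53°.
Day length = 2 H_s / 15° h⁻¹ = 175.06° / 15 = 11.671 h.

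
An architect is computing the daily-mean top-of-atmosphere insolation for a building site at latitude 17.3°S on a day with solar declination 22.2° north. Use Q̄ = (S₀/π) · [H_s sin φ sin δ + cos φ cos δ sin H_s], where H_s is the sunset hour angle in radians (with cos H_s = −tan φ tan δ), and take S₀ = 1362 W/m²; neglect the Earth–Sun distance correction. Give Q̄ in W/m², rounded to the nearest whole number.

310 W/m²

−tan φ tan δ = −(-0.3115)(0.4081) = 0.1271; H_s = arccos(0.1271) = 82.70°. In radians, H_s = 1.4434.
H_s sin φ sin δ = 1.4434 × -0.2974 × 0.3778 = -0.1622.
cos φ cos δ sin H_s = 0.9548 × 0.9259 × 0.9919 = 0.8769.
Q̄ = (1362/π) × (-0.1622 + 0.8769) = 433.54 × 0.7147 = 309.85 W/m².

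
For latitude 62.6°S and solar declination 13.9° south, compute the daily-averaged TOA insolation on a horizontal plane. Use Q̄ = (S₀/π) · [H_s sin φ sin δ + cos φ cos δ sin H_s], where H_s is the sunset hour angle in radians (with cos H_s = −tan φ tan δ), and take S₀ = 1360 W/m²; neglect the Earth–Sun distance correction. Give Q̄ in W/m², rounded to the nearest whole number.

361 W/m²

cos H_s = −tan(-62.6°) · tan(-13.9°) = -0.4774, so H_s = arccos(-0.4774) = 118.52°. In radians, H_s = 2.0686.
H_s sin φ sin δ = 2.0686 × -0.8878 × -0.2402 = 0.4411.
cos φ cos δ sin H_s = 0.4602 × 0.9707 × 0.8786 = 0.3925.
Q̄ = (1360/π) × (0.4411 + 0.3925) = 432.90 × 0.8336 = 360.87 W/m².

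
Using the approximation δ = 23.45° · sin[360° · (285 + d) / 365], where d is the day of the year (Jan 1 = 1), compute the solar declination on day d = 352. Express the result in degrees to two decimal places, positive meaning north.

-23.44°

360 × (285 + 352) / 365 = 628.274°; sin(628.274°) = -0.9995.
δ = 23.45 × -0.9995 = -23.438° ≈ -23.44°.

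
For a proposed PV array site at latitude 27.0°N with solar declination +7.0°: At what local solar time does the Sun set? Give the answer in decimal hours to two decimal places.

18.24 h

−tan φ tan δ = −(0.5095)(0.1228) = -0.0626; H_s = arccos(-0.0626) = 93.59°.
Sunset is at 12 + H_s/15 = 12 + 6.239 = 18.239 h local solar time.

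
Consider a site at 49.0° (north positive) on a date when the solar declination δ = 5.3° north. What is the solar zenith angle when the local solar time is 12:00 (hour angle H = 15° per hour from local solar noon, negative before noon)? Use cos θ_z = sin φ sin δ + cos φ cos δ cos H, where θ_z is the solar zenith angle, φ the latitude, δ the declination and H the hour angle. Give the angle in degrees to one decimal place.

43.7°

Hour angle H = 15° × (12 − 12) = 0.00°.
cos θ_z = sin φ sin δ + cos φ cos δ cos H = (0.7547)(0.0924) + (0.6561)(0.9957)(1.0000) = 0.7230.
θ_z = arccos(0.7230) = 43.70°.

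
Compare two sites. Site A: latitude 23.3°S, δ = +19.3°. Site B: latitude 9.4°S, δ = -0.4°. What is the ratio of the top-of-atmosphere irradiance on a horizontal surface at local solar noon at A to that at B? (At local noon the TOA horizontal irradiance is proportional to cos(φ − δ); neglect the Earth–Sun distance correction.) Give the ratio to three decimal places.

A: cos θ_z = cos(-23.3° − (19.3°)) = 0.7361.
B: cos θ_z = cos(-9.4° − (-0.4°)) = 0.9877.
Ratio A/B = 0.7361 / 0.9877 = 0.7453.

0.745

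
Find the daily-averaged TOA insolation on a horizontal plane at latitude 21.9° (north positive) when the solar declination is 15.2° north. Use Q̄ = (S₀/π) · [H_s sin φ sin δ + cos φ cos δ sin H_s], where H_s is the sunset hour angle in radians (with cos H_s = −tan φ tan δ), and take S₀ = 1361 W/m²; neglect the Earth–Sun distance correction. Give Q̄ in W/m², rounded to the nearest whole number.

457 W/m²

−tan φ tan δ = −(0.4020)(0.2717) = -0.1092; H_s = arccos(-0.1092) = 96.27°. In radians, H_s = 1.6802.
H_s sin φ sin δ = 1.6802 × 0.3730 × 0.2622 = 0.1643.
cos φ cos δ sin H_s = 0.9278 × 0.9650 × 0.9940 = 0.8900.
Q̄ = (1361/π) × (0.1643 + 0.8900) = 433.22 × 1.0543 = 456.74 W/m².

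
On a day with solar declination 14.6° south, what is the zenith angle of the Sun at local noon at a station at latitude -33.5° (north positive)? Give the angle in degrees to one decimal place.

18.9°

At local solar noon the hour angle is zero, so the zenith angle is |φ − δ| = |-33.5° − (-14.6°)| = 18.9°.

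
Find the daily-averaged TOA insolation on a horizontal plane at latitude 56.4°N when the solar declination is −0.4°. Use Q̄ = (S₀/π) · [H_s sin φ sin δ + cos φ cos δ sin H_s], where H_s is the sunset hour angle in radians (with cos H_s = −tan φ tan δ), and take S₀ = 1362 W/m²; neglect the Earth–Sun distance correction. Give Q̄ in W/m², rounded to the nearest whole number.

236 W/m²

The sunset hour angle satisfies cos H_s = −tan φ tan δ = 0.0105, giving H_s = 89.40°. In radians, H_s = 1.5603.
H_s sin φ sin δ = 1.5603 × 0.8329 × -0.0070 = -0.0091.
cos φ cos δ sin H_s = 0.5534 × 1.0000 × 0.9999 = 0.5533.
Q̄ = (1362/π) × (-0.0091 + 0.5533) = 433.54 × 0.5442 = 235.93 W/m².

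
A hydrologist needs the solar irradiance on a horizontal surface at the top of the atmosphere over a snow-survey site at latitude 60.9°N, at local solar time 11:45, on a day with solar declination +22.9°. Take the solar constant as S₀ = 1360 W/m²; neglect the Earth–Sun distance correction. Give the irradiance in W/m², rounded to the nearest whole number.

Hour angle H = 15° × (11.75 − 12) = -3.75°.
cos θ_z = sin φ sin δ + cos φ cos δ cos H = (0.8738)(0.3891) + (0.4863)(0.9212)(0.9979) = 0.7870.
Top-of-atmosphere irradiance = S₀ cos θ_z = 1360 × 0.7870 = 1070.32 W/m².

1070 W/m²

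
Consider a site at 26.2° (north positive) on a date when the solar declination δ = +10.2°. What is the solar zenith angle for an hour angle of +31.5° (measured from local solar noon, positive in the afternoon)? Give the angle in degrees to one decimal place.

33.8°

cos θ_z = sin φ sin δ + cos φ cos δ cos H = (0.4415)(0.1771) + (0.8973)(0.9842)(0.8526) = 0.8311.
θ_z = arccos(0.8311) = 33.79°.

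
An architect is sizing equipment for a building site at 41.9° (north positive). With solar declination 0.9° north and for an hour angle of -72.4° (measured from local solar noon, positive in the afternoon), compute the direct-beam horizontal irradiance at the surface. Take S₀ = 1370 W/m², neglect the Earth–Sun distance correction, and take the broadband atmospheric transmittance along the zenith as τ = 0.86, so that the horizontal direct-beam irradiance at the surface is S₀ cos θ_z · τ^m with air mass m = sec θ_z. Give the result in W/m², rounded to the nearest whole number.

170 W/m²

cos θ_z = sin(41.9°) sin(0.9°) + cos(41.9°) cos(0.9°) cos(-72.40°) = 0.0105 + 0.2250 = 0.2355.
Air mass m = 1/cos θ_z = 1/0.2355 = 4.246; τ^m = 0.86^4.246 = 0.5271.
Surface direct beam = 1370 × 0.2355 × 0.5271 = 170.06 W/m².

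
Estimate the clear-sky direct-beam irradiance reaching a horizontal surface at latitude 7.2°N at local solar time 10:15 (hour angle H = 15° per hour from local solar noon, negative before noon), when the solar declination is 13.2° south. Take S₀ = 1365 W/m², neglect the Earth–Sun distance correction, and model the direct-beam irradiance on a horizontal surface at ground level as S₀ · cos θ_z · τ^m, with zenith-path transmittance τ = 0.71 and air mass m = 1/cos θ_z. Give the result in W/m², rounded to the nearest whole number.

760 W/m²

Hour angle H = 15° × (10.25 − 12) = -26.25°.
cos θ_z = sin φ sin δ + cos φ cos δ cos H = (0.1253)(-0.2284) + (0.9921)(0.9736)(0.8969) = 0.8377.
Air mass m = 1/cos θ_z = 1/0.8377 = 1.194; τ^m = 0.71^1.194 = 0.6644.
Surface direct beam = 1365 × 0.8377 × 0.6644 = 759.72 W/m².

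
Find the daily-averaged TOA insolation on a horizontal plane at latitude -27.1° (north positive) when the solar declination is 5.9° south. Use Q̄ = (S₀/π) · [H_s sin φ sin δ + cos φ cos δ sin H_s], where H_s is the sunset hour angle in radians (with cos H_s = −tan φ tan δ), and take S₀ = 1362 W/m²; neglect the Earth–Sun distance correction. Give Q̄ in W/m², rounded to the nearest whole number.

−tan φ tan δ = −(-0.5117)(-0.1033) = -0.0529; H_s = arccos(-0.0529) = 93.03°. In radians, H_s = 1.6237.
H_s sin φ sin δ = 1.6237 × -0.4555 × -0.1028 = 0.0760.
cos φ cos δ sin H_s = 0.8902 × 0.9947 × 0.9986 = 0.8842.
Q̄ = (1362/π) × (0.0760 + 0.8842) = 433.54 × 0.9602 = 416.29 W/m².

416 W/m²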